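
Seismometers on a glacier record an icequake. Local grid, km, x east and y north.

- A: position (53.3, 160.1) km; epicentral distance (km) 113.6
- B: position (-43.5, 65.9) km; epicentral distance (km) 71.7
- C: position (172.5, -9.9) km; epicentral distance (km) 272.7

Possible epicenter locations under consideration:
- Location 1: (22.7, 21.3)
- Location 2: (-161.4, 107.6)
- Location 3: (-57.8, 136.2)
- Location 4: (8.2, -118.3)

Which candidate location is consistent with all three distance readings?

For each candidate, compare |candidate − station| to the reported distance:
Location 1: residuals A 28.5, B 8.1, C 119.7 → max 119.7 km
Location 2: residuals A 107.4, B 53.4, C 81.3 → max 107.4 km
Location 3: residuals A 0.0, B 0.0, C 0.0 → max 0.0 km
Location 4: residuals A 168.4, B 119.6, C 75.9 → max 168.4 km
Only Location 3 has all residuals ≈ 0.

Location 3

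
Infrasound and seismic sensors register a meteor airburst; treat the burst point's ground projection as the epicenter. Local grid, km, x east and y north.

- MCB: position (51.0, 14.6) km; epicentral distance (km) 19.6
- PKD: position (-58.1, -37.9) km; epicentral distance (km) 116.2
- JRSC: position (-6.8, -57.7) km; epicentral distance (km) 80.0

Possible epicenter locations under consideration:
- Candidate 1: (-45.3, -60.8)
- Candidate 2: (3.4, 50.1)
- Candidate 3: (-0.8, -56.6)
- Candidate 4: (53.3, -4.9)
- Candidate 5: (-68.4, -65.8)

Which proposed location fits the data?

Candidate 4

For each candidate, compare |candidate − station| to the reported distance:
Candidate 1: residuals MCB 102.7, PKD 90.0, JRSC 41.4 → max 102.7 km
Candidate 2: residuals MCB 39.8, PKD 8.8, JRSC 28.3 → max 39.8 km
Candidate 3: residuals MCB 68.4, PKD 55.9, JRSC 73.9 → max 73.9 km
Candidate 4: residuals MCB 0.0, PKD 0.0, JRSC 0.0 → max 0.0 km
Candidate 5: residuals MCB 124.3, PKD 86.5, JRSC 17.9 → max 124.3 km
Only Candidate 4 has all residuals ≈ 0.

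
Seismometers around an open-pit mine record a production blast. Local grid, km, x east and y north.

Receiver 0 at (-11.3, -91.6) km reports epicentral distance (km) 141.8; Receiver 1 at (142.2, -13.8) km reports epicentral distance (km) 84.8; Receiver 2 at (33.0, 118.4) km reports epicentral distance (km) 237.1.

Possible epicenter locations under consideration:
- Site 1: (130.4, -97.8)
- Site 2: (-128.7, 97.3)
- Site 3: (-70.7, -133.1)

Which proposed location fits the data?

For each candidate, compare |candidate − station| to the reported distance:
Site 1: residuals Receiver 0 0.0, Receiver 1 0.0, Receiver 2 0.0 → max 0.0 km
Site 2: residuals Receiver 0 80.6, Receiver 1 208.0, Receiver 2 74.0 → max 208.0 km
Site 3: residuals Receiver 0 69.3, Receiver 1 159.2, Receiver 2 34.9 → max 159.2 km
Only Site 1 has all residuals ≈ 0.

Site 1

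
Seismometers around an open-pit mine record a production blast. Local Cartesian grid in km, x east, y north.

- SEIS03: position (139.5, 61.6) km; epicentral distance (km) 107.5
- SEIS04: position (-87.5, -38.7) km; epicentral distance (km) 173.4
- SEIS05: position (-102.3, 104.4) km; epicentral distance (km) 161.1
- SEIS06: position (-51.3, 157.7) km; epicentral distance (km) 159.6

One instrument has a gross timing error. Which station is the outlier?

Solve using three stations at a time. Using SEIS03, SEIS05, SEIS06 (subtract circle equations pairwise → linear system) gives (x, y) ≈ (38.2, 25.5).
Distances from that point to each station vs reported:
  SEIS03: calculated 107.5 vs reported 107.5 → residual 0.0 km
  SEIS04: calculated 141.2 vs reported 173.4 → residual 32.2 km
  SEIS05: calculated 161.1 vs reported 161.1 → residual 0.0 km
  SEIS06: calculated 159.6 vs reported 159.6 → residual 0.0 km
SEIS03, SEIS05, SEIS06 are mutually consistent (residuals ≈ 0); SEIS04 is off by 32.2 km.

SEIS04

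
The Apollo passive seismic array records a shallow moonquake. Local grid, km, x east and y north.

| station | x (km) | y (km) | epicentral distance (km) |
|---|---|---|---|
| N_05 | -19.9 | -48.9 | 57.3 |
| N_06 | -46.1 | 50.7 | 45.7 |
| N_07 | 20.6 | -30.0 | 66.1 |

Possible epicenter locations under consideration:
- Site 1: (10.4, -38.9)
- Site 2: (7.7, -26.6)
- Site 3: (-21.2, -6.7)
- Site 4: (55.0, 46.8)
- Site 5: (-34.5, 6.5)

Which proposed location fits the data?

For each candidate, compare |candidate − station| to the reported distance:
Site 1: residuals N_05 25.4, N_06 60.2, N_07 52.6 → max 60.2 km
Site 2: residuals N_05 21.8, N_06 48.5, N_07 52.8 → max 52.8 km
Site 3: residuals N_05 15.1, N_06 16.9, N_07 18.2 → max 18.2 km
Site 4: residuals N_05 64.2, N_06 55.5, N_07 18.1 → max 64.2 km
Site 5: residuals N_05 0.0, N_06 0.0, N_07 0.0 → max 0.0 km
Only Site 5 has all residuals ≈ 0.

Site 5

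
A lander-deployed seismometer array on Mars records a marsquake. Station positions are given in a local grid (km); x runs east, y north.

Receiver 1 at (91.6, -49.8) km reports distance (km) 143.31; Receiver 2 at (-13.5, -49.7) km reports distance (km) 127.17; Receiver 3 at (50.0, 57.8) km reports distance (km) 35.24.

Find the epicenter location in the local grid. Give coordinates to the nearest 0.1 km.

x ≈ 18.4 km, y ≈ 73.4 km

Circle about each station: (x − 91.6)² + (y + 49.8)² = 143.31²; (x + 13.5)² + (y + 49.7)² = 127.17²; (x − 50.0)² + (y − 57.8)² = 35.24².
Subtracting pairs of circle equations eliminates x²+y² and gives linear equations (the radical axes):
-210.2 x + 0.2 y = -3852.71
-83.2 x + 215.2 y = 14266.14
Solving the 2×2 system: x ≈ 18.4, y ≈ 73.4 km.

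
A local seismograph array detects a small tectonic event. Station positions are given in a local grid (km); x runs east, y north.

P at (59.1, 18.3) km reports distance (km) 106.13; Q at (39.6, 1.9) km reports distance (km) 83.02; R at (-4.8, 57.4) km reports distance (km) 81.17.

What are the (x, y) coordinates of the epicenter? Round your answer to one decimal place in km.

Circle about each station: (x − 59.1)² + (y − 18.3)² = 106.13²; (x − 39.6)² + (y − 1.9)² = 83.02²; (x + 4.8)² + (y − 57.4)² = 81.17².
Subtracting the P equation from the Q and R equations removes the quadratic terms:
-39.0 x − 32.8 y = 2115.33
-127.8 x + 78.2 y = 4165.11
Solving the 2×2 system: x ≈ -41.7, y ≈ -14.9 km.

(-41.7, -14.9)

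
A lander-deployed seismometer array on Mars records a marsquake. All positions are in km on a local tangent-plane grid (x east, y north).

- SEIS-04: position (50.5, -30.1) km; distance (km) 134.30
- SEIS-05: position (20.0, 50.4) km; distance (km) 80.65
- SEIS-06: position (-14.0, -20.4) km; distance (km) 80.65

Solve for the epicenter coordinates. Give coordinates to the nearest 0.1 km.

Circle about each station: (x − 50.5)² + (y + 30.1)² = 134.30²; (x − 20.0)² + (y − 50.4)² = 80.65²; (x + 14.0)² + (y + 20.4)² = 80.65².
Subtracting the SEIS-04 equation from the SEIS-05 and SEIS-06 equations removes the quadratic terms:
-61.0 x + 161.0 y = 11015.97
-129.0 x + 19.4 y = 8687.97
Solving the 2×2 system: x ≈ -60.5, y ≈ 45.5 km.

x ≈ -60.5 km, y ≈ 45.5 km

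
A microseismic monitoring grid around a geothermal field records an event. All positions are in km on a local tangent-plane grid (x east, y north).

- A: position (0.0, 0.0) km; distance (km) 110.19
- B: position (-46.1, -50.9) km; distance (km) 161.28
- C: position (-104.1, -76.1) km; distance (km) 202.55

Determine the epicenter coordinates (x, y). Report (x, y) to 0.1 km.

-20.3 km east, 108.3 km north

Circle about each station: x² + y² = 110.19²; (x + 46.1)² + (y + 50.9)² = 161.28²; (x + 104.1)² + (y + 76.1)² = 202.55².
Subtracting pairs of circle equations eliminates x²+y² and gives linear equations (the radical axes):
-92.2 x − 101.8 y = -9153.38
-208.2 x − 152.2 y = -12256.65
Solving the 2×2 system: x ≈ -20.3, y ≈ 108.3 km.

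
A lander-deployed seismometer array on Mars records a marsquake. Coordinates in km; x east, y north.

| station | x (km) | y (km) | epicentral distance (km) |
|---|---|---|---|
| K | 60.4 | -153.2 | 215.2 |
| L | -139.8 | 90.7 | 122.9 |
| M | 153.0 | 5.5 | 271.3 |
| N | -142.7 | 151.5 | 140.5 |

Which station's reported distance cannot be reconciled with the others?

N

Solve using three stations at a time. Using K, L, M (subtract circle equations pairwise → linear system) gives (x, y) ≈ (-116.0, -29.9).
Distances from that point to each station vs reported:
  K: calculated 215.2 vs reported 215.2 → residual 0.0 km
  L: calculated 122.9 vs reported 122.9 → residual 0.0 km
  M: calculated 271.3 vs reported 271.3 → residual 0.0 km
  N: calculated 183.4 vs reported 140.5 → residual 42.9 km
K, L, M are mutually consistent (residuals ≈ 0); N is off by 42.9 km.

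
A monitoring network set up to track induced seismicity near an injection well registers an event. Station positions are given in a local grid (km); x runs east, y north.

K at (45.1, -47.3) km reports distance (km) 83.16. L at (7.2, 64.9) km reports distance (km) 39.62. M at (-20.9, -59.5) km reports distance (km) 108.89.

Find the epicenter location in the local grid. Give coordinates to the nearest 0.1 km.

Circle about each station: (x − 45.1)² + (y + 47.3)² = 83.16²; (x − 7.2)² + (y − 64.9)² = 39.62²; (x + 20.9)² + (y + 59.5)² = 108.89².
Subtracting the K equation from the L and M equations removes the quadratic terms:
-75.8 x + 224.4 y = 5338.39
-132.0 x − 24.4 y = -5235.69
Solving the 2×2 system: x ≈ 33.2, y ≈ 35.0 km.
Check against K (with the unrounded x, y): √((x − 45.1)²+(y + 47.3)²) = 83.16 ≈ 83.16 km. ✓

(33.2, 35.0)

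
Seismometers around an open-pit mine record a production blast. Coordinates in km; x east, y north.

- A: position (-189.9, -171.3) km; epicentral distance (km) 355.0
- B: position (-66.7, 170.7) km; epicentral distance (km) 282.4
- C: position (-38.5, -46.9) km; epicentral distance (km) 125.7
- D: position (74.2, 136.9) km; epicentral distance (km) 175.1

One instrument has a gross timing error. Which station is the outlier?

C

Solve using three stations at a time. Using A, B, D (subtract circle equations pairwise → linear system) gives (x, y) ≈ (134.5, -27.3).
Distances from that point to each station vs reported:
  A: calculated 354.9 vs reported 355.0 → residual 0.1 km
  B: calculated 282.3 vs reported 282.4 → residual 0.1 km
  C: calculated 174.1 vs reported 125.7 → residual 48.4 km
  D: calculated 174.9 vs reported 175.1 → residual 0.2 km
A, B, D are mutually consistent (residuals ≈ 0); C is off by 48.4 km.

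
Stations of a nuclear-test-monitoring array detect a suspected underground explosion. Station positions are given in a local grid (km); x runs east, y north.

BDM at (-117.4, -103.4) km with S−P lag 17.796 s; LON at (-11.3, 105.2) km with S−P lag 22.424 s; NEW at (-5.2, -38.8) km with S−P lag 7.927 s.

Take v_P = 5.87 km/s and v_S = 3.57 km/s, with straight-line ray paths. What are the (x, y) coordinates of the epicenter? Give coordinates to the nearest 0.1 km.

Distance from S−P lag: d = Δt · v_P v_S / (v_P − v_S) = Δt · (5.87·3.57)/(5.87−3.57) ≈ 9.1113·Δt.
So d_BDM = 162.14, d_LON = 204.31, d_NEW = 72.22 km.
Circle about each station: (x + 117.4)² + (y + 103.4)² = 162.14²; (x + 11.3)² + (y − 105.2)² = 204.31²; (x + 5.2)² + (y + 38.8)² = 72.22².
Subtracting pairs of circle equations eliminates x²+y² and gives linear equations (the radical axes):
212.2 x + 417.2 y = -28732.79
224.4 x + 129.2 y = -1868.19
Solving the 2×2 system: x ≈ 44.3, y ≈ -91.4 km.
Check against BDM (with the unrounded x, y): √((x + 117.4)²+(y + 103.4)²) = 162.15 ≈ 162.14 km. ✓

x ≈ 44.3 km, y ≈ -91.4 km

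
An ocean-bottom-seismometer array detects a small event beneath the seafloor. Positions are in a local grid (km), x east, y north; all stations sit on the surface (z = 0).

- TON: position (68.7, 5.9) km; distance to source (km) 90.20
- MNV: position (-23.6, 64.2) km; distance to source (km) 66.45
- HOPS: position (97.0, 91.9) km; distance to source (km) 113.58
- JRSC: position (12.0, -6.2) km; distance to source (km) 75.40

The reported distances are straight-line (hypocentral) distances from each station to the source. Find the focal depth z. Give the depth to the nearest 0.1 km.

depth ≈ 54.8 km

Each station gives a sphere (x−x_i)² + (y−y_i)² + z² = d_i² (stations at z=0).
Subtracting the TON sphere from MNV and HOPS: z² cancels, leaving linear equations in x and y:
-184.6 x + 116.6 y = 3644.54
56.6 x + 172.0 y = 8335.73
Solving: x ≈ 8.998, y ≈ 45.503 km (keep extra digits for the depth step; rounded: 9.0, 45.5).
Then from the TON sphere: z² = 90.20² − (x − 68.7)² − (y − 5.9)² with x = 8.998, y = 45.503, so z ≈ 54.802 ≈ 54.8 km.
Check against JRSC (with the unrounded solution): distance 75.40 ≈ 75.40 km. ✓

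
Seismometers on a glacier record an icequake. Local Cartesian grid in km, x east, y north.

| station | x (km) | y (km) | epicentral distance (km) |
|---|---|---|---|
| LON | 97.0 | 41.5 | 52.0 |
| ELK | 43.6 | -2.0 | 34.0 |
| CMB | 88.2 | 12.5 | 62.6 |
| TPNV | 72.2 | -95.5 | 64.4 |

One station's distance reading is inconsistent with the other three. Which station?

Solve using three stations at a time. Using ELK, CMB, TPNV (subtract circle equations pairwise → linear system) gives (x, y) ≈ (48.2, -35.7).
Distances from that point to each station vs reported:
  LON: calculated 91.3 vs reported 52.0 → residual 39.3 km
  ELK: calculated 34.0 vs reported 34.0 → residual 0.0 km
  CMB: calculated 62.6 vs reported 62.6 → residual 0.0 km
  TPNV: calculated 64.4 vs reported 64.4 → residual 0.0 km
ELK, CMB, TPNV are mutually consistent (residuals ≈ 0); LON is off by 39.3 km.

LON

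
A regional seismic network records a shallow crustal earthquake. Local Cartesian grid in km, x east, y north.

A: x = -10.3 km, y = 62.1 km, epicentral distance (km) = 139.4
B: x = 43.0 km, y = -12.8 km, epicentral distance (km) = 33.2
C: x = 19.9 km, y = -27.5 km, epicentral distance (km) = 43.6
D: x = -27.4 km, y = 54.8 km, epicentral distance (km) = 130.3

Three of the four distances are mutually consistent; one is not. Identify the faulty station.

A

Solve using three stations at a time. Using B, C, D (subtract circle equations pairwise → linear system) gives (x, y) ≈ (61.6, -40.4).
Distances from that point to each station vs reported:
  A: calculated 125.2 vs reported 139.4 → residual 14.2 km
  B: calculated 33.3 vs reported 33.2 → residual 0.1 km
  C: calculated 43.7 vs reported 43.6 → residual 0.1 km
  D: calculated 130.3 vs reported 130.3 → residual 0.0 km
B, C, D are mutually consistent (residuals ≈ 0); A is off by 14.2 km.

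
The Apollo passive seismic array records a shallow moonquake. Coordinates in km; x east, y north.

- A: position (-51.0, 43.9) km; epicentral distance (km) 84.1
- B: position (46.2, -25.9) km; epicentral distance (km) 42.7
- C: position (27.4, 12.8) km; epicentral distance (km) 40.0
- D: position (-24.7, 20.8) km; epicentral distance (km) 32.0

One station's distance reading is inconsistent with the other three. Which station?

D

Solve using three stations at a time. Using A, B, C (subtract circle equations pairwise → linear system) gives (x, y) ≈ (4.1, -19.5).
Distances from that point to each station vs reported:
  A: calculated 84.0 vs reported 84.1 → residual 0.1 km
  B: calculated 42.6 vs reported 42.7 → residual 0.1 km
  C: calculated 39.9 vs reported 40.0 → residual 0.1 km
  D: calculated 49.6 vs reported 32.0 → residual 17.6 km
A, B, C are mutually consistent (residuals ≈ 0); D is off by 17.6 km.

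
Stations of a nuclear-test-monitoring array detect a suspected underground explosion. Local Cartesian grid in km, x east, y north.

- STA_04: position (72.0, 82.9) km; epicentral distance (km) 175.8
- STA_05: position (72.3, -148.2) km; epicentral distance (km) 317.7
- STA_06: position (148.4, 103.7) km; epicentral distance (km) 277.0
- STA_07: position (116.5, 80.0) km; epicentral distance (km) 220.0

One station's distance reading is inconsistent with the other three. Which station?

STA_06

Solve using three stations at a time. Using STA_04, STA_05, STA_07 (subtract circle equations pairwise → linear system) gives (x, y) ≈ (-99.9, 118.6).
Distances from that point to each station vs reported:
  STA_04: calculated 175.6 vs reported 175.8 → residual 0.2 km
  STA_05: calculated 317.6 vs reported 317.7 → residual 0.1 km
  STA_06: calculated 248.7 vs reported 277.0 → residual 28.3 km
  STA_07: calculated 219.8 vs reported 220.0 → residual 0.2 km
STA_04, STA_05, STA_07 are mutually consistent (residuals ≈ 0); STA_06 is off by 28.3 km.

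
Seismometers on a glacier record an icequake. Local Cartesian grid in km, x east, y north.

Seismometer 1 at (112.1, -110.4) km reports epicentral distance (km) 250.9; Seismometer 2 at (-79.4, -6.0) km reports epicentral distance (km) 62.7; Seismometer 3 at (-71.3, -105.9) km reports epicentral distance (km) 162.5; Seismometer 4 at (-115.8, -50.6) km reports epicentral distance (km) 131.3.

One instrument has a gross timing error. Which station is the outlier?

Solve using three stations at a time. Using Seismometer 1, Seismometer 2, Seismometer 3 (subtract circle equations pairwise → linear system) gives (x, y) ≈ (-75.2, 56.6).
Distances from that point to each station vs reported:
  Seismometer 1: calculated 250.9 vs reported 250.9 → residual 0.0 km
  Seismometer 2: calculated 62.7 vs reported 62.7 → residual 0.0 km
  Seismometer 3: calculated 162.5 vs reported 162.5 → residual 0.0 km
  Seismometer 4: calculated 114.6 vs reported 131.3 → residual 16.7 km
Seismometer 1, Seismometer 2, Seismometer 3 are mutually consistent (residuals ≈ 0); Seismometer 4 is off by 16.7 km.

Seismometer 4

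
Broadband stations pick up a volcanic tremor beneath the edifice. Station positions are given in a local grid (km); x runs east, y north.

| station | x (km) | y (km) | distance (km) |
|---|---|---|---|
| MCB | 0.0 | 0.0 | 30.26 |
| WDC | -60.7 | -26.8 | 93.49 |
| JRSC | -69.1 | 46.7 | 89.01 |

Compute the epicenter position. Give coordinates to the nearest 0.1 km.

(17.2, 24.9)

Circle about each station: x² + y² = 30.26²; (x + 60.7)² + (y + 26.8)² = 93.49²; (x + 69.1)² + (y − 46.7)² = 89.01².
Subtracting the MCB equation from the WDC and JRSC equations removes the quadratic terms:
-121.4 x − 53.6 y = -3421.98
-138.2 x + 93.4 y = -51.41
Solving the 2×2 system: x ≈ 17.2, y ≈ 24.9 km.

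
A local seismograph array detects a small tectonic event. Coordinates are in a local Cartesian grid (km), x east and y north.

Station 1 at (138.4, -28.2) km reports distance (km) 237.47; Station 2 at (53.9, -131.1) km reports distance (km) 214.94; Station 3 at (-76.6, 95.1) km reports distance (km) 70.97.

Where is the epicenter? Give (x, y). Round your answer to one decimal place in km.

Circle about each station: (x − 138.4)² + (y + 28.2)² = 237.47²; (x − 53.9)² + (y + 131.1)² = 214.94²; (x + 76.6)² + (y − 95.1)² = 70.97².
Subtracting the Station 1 equation from the Station 2 and Station 3 equations removes the quadratic terms:
-169.0 x − 205.8 y = 10335.42
-430.0 x + 246.6 y = 46317.03
Solving the 2×2 system: x ≈ -92.8, y ≈ 26.0 km.

(-92.8, 26.0)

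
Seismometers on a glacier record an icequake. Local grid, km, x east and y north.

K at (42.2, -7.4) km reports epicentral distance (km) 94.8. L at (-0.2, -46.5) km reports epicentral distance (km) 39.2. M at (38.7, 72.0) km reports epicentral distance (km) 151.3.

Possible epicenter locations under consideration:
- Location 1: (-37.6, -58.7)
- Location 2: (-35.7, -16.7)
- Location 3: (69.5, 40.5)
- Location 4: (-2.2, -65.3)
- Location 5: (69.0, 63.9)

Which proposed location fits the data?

Location 1

For each candidate, compare |candidate − station| to the reported distance:
Location 1: residuals K 0.1, L 0.1, M 0.0 → max 0.1 km
Location 2: residuals K 16.3, L 7.1, M 35.5 → max 35.5 km
Location 3: residuals K 39.7, L 72.3, M 107.2 → max 107.2 km
Location 4: residuals K 21.8, L 20.3, M 8.0 → max 21.8 km
Location 5: residuals K 18.6, L 91.1, M 119.9 → max 119.9 km
Only Location 1 has all residuals ≈ 0.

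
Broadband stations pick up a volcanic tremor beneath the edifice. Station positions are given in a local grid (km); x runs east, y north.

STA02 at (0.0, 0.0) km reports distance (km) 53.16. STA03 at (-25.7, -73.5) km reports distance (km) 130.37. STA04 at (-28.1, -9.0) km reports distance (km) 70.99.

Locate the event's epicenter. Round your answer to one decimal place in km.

Circle about each station: x² + y² = 53.16²; (x + 25.7)² + (y + 73.5)² = 130.37²; (x + 28.1)² + (y + 9.0)² = 70.99².
Subtracting pairs of circle equations eliminates x²+y² and gives linear equations (the radical axes):
-51.4 x − 147.0 y = -8107.61
-56.2 x − 18.0 y = -1342.98
Solving the 2×2 system: x ≈ 7.0, y ≈ 52.7 km.
Check against STA02 (with the unrounded x, y): √(x²+y²) = 53.17 ≈ 53.16 km. ✓

(7.0, 52.7)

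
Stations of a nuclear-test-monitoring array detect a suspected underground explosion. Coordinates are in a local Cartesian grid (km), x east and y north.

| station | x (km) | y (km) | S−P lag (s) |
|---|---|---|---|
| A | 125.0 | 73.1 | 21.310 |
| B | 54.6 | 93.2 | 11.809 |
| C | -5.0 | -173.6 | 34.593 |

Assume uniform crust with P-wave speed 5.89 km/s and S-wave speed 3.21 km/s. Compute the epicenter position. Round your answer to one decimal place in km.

Distance from S−P lag: d = Δt · v_P v_S / (v_P − v_S) = Δt · (5.89·3.21)/(5.89−3.21) ≈ 7.0548·Δt.
So d_A = 150.34, d_B = 83.31, d_C = 244.05 km.
Circle about each station: (x − 125.0)² + (y − 73.1)² = 150.34²; (x − 54.6)² + (y − 93.2)² = 83.31²; (x + 5.0)² + (y + 173.6)² = 244.05².
Subtracting the A equation from the B and C equations removes the quadratic terms:
-140.8 x + 40.2 y = 6360.35
-260.0 x − 493.4 y = -27764.94
Solving the 2×2 system: x ≈ -25.3, y ≈ 69.6 km.
Check against A (with the unrounded x, y): √((x − 125.0)²+(y − 73.1)²) = 150.34 ≈ 150.34 km. ✓

(-25.3, 69.6)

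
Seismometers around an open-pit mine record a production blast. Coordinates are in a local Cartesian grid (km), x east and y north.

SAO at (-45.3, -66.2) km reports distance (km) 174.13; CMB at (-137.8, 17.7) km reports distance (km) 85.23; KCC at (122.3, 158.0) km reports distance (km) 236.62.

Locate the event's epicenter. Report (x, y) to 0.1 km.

Circle about each station: (x + 45.3)² + (y + 66.2)² = 174.13²; (x + 137.8)² + (y − 17.7)² = 85.23²; (x − 122.3)² + (y − 158.0)² = 236.62².
Subtracting the SAO equation from the CMB and KCC equations removes the quadratic terms:
-185.0 x + 167.8 y = 35924.70
335.2 x + 448.4 y = 7818.99
Solving the 2×2 system: x ≈ -106.3, y ≈ 96.9 km.

(-106.3, 96.9)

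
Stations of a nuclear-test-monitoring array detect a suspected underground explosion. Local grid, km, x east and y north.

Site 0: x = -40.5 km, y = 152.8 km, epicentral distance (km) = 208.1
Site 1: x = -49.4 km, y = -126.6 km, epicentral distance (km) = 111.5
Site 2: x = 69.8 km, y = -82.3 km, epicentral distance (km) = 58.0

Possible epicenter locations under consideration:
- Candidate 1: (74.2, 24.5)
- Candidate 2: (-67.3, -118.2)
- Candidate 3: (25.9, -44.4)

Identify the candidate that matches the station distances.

For each candidate, compare |candidate − station| to the reported distance:
Candidate 1: residuals Site 0 36.0, Site 1 83.7, Site 2 48.9 → max 83.7 km
Candidate 2: residuals Site 0 64.2, Site 1 91.7, Site 2 83.7 → max 91.7 km
Candidate 3: residuals Site 0 0.0, Site 1 0.0, Site 2 0.0 → max 0.0 km
Only Candidate 3 has all residuals ≈ 0.

Candidate 3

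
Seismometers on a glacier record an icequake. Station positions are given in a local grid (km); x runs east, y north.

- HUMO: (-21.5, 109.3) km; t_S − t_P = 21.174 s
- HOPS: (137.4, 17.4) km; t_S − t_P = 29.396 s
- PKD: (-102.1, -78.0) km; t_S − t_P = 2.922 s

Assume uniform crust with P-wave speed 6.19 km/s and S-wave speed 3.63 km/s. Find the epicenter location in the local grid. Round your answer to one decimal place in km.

Distance from S−P lag: d = Δt · v_P v_S / (v_P − v_S) = Δt · (6.19·3.63)/(6.19−3.63) ≈ 8.7772·Δt.
So d_HUMO = 185.85, d_HOPS = 258.02, d_PKD = 25.65 km.
Circle about each station: (x + 21.5)² + (y − 109.3)² = 185.85²; (x − 137.4)² + (y − 17.4)² = 258.02²; (x + 102.1)² + (y + 78.0)² = 25.65².
Subtracting the HUMO equation from the HOPS and PKD equations removes the quadratic terms:
317.8 x − 183.8 y = -25261.32
-161.2 x − 374.6 y = 37981.97
Solving the 2×2 system: x ≈ -110.6, y ≈ -53.8 km.
Check against HUMO (with the unrounded x, y): √((x + 21.5)²+(y − 109.3)²) = 185.85 ≈ 185.85 km. ✓

x ≈ -110.6 km, y ≈ -53.8 km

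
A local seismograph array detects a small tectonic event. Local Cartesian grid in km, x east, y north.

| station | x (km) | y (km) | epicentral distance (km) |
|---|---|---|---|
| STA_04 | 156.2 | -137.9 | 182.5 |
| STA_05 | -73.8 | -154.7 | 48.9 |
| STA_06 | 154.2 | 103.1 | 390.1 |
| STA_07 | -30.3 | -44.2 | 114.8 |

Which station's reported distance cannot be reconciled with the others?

Solve using three stations at a time. Using STA_04, STA_05, STA_07 (subtract circle equations pairwise → linear system) gives (x, y) ≈ (-25.1, -158.9).
Distances from that point to each station vs reported:
  STA_04: calculated 182.5 vs reported 182.5 → residual 0.0 km
  STA_05: calculated 48.9 vs reported 48.9 → residual 0.0 km
  STA_06: calculated 317.5 vs reported 390.1 → residual 72.6 km
  STA_07: calculated 114.8 vs reported 114.8 → residual 0.0 km
STA_04, STA_05, STA_07 are mutually consistent (residuals ≈ 0); STA_06 is off by 72.6 km.

STA_06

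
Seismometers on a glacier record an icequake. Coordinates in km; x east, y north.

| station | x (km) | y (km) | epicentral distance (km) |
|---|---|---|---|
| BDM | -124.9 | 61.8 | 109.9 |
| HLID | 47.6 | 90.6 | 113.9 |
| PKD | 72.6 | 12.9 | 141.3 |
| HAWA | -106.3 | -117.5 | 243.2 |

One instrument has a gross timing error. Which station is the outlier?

HLID

Solve using three stations at a time. Using BDM, PKD, HAWA (subtract circle equations pairwise → linear system) gives (x, y) ≈ (-27.5, 112.5).
Distances from that point to each station vs reported:
  BDM: calculated 109.8 vs reported 109.9 → residual 0.1 km
  HLID: calculated 78.2 vs reported 113.9 → residual 35.7 km
  PKD: calculated 141.2 vs reported 141.3 → residual 0.1 km
  HAWA: calculated 243.2 vs reported 243.2 → residual 0.0 km
BDM, PKD, HAWA are mutually consistent (residuals ≈ 0); HLID is off by 35.7 km.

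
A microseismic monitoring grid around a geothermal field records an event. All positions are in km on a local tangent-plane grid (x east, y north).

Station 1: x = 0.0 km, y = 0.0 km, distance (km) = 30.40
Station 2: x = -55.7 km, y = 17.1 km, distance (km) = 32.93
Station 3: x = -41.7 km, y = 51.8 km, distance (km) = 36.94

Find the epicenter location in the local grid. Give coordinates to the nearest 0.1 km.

Circle about each station: x² + y² = 30.40²; (x + 55.7)² + (y − 17.1)² = 32.93²; (x + 41.7)² + (y − 51.8)² = 36.94².
Subtracting pairs of circle equations eliminates x²+y² and gives linear equations (the radical axes):
-111.4 x + 34.2 y = 3234.68
-83.4 x + 103.6 y = 3981.73
Solving the 2×2 system: x ≈ -22.9, y ≈ 20.0 km.

x ≈ -22.9 km, y ≈ 20.0 km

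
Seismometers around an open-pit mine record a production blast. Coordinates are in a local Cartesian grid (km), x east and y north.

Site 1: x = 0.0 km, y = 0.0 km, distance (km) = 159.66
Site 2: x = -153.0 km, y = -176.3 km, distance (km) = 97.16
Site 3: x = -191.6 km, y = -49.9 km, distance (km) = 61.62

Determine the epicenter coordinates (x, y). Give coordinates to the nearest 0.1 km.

(-138.0, -80.3)

Circle about each station: x² + y² = 159.66²; (x + 153.0)² + (y + 176.3)² = 97.16²; (x + 191.6)² + (y + 49.9)² = 61.62².
Subtracting pairs of circle equations eliminates x²+y² and gives linear equations (the radical axes):
-306.0 x − 352.6 y = 70541.94
-383.2 x − 99.8 y = 60894.86
Solving the 2×2 system: x ≈ -138.0, y ≈ -80.3 km.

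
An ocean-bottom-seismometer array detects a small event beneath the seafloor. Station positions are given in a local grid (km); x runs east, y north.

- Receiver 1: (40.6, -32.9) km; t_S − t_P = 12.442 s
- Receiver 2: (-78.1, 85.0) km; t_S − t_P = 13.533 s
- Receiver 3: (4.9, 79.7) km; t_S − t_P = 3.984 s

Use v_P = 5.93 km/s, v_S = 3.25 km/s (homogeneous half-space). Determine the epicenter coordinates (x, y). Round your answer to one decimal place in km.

Distance from S−P lag: d = Δt · v_P v_S / (v_P − v_S) = Δt · (5.93·3.25)/(5.93−3.25) ≈ 7.1912·Δt.
So d_Receiver 1 = 89.47, d_Receiver 2 = 97.32, d_Receiver 3 = 28.65 km.
Circle about each station: (x − 40.6)² + (y + 32.9)² = 89.47²; (x + 78.1)² + (y − 85.0)² = 97.32²; (x − 4.9)² + (y − 79.7)² = 28.65².
Subtracting the Receiver 1 equation from the Receiver 2 and Receiver 3 equations removes the quadratic terms:
-237.4 x + 235.8 y = 9127.54
-71.4 x + 225.2 y = 10829.39
Solving the 2×2 system: x ≈ 13.6, y ≈ 52.4 km.

13.6 km east, 52.4 km north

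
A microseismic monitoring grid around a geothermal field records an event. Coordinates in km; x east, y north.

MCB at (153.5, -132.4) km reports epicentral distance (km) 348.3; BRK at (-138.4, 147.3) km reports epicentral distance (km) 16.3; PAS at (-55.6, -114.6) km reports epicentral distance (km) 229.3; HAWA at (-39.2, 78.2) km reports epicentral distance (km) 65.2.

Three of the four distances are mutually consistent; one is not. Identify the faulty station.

BRK

Solve using three stations at a time. Using MCB, PAS, HAWA (subtract circle equations pairwise → linear system) gives (x, y) ≈ (-95.4, 111.2).
Distances from that point to each station vs reported:
  MCB: calculated 348.3 vs reported 348.3 → residual 0.0 km
  BRK: calculated 56.1 vs reported 16.3 → residual 39.8 km
  PAS: calculated 229.3 vs reported 229.3 → residual 0.0 km
  HAWA: calculated 65.2 vs reported 65.2 → residual 0.0 km
MCB, PAS, HAWA are mutually consistent (residuals ≈ 0); BRK is off by 39.8 km.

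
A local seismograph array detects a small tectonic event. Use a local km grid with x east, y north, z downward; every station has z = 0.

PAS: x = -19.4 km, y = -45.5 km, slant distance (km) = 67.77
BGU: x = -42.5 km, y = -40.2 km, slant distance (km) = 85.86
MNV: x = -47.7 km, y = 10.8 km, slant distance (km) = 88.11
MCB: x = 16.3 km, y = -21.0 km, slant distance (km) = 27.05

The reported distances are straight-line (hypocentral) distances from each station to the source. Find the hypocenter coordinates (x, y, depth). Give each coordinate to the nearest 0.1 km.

x ≈ 36.7 km, y ≈ -10.2 km, depth ≈ 14.1 km

Each station gives a sphere (x−x_i)² + (y−y_i)² + z² = d_i² (stations at z=0).
Subtracting the PAS sphere from BGU and MNV: z² cancels, leaving linear equations in x and y:
-46.2 x + 10.6 y = -1803.49
-56.6 x + 112.6 y = -3225.28
Solving: x ≈ 36.697, y ≈ -10.198 km (keep extra digits for the depth step; rounded: 36.7, -10.2).
Then from the PAS sphere: z² = 67.77² − (x + 19.4)² − (y + 45.5)² with x = 36.697, y = -10.198, so z ≈ 14.130 ≈ 14.1 km.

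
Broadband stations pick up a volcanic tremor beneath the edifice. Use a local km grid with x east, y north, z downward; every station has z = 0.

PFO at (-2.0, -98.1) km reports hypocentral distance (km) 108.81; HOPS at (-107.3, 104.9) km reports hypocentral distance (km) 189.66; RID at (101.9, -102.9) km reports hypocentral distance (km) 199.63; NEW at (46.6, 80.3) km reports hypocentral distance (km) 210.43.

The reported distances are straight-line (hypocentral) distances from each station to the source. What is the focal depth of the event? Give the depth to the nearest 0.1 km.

66.8 km

Each station gives a sphere (x−x_i)² + (y−y_i)² + z² = d_i² (stations at z=0).
Subtracting the PFO sphere from HOPS and RID: z² cancels, leaving linear equations in x and y:
-210.6 x + 406.0 y = -11241.61
207.8 x − 9.6 y = -16668.11
Solving: x ≈ -83.492, y ≈ -70.998 km (keep extra digits for the depth step; rounded: -83.5, -71.0).
Then from the PFO sphere: z² = 108.81² − (x + 2.0)² − (y + 98.1)² with x = -83.492, y = -70.998, so z ≈ 66.814 ≈ 66.8 km.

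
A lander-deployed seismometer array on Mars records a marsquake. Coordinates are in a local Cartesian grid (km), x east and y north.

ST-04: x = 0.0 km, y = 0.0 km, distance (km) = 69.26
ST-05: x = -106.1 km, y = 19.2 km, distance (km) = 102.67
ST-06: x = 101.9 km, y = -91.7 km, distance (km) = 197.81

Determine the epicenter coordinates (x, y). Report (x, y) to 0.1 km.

(-15.5, 67.5)

Circle about each station: x² + y² = 69.26²; (x + 106.1)² + (y − 19.2)² = 102.67²; (x − 101.9)² + (y + 91.7)² = 197.81².
Subtracting the ST-04 equation from the ST-05 and ST-06 equations removes the quadratic terms:
-212.2 x + 38.4 y = 5881.67
203.8 x − 183.4 y = -15539.35
Solving the 2×2 system: x ≈ -15.5, y ≈ 67.5 km.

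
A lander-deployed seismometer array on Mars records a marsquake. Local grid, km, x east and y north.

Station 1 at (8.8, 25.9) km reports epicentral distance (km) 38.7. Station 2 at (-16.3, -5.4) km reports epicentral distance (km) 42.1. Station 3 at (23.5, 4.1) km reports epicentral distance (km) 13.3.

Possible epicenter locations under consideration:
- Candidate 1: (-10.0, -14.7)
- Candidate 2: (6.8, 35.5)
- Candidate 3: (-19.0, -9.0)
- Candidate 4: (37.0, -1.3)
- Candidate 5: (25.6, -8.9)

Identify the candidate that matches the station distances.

Candidate 5

For each candidate, compare |candidate − station| to the reported distance:
Candidate 1: residuals Station 1 6.0, Station 2 30.9, Station 3 25.1 → max 30.9 km
Candidate 2: residuals Station 1 28.9, Station 2 4.9, Station 3 22.3 → max 28.9 km
Candidate 3: residuals Station 1 5.9, Station 2 37.6, Station 3 31.2 → max 37.6 km
Candidate 4: residuals Station 1 0.5, Station 2 11.4, Station 3 1.2 → max 11.4 km
Candidate 5: residuals Station 1 0.1, Station 2 0.1, Station 3 0.1 → max 0.1 km
Only Candidate 5 has all residuals ≈ 0.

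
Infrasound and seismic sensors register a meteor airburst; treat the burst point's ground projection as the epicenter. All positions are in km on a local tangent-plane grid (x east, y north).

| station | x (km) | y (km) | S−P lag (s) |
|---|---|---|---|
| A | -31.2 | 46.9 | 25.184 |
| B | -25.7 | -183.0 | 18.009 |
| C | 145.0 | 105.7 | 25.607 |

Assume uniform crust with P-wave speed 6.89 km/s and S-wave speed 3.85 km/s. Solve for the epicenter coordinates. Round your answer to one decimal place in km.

Distance from S−P lag: d = Δt · v_P v_S / (v_P − v_S) = Δt · (6.89·3.85)/(6.89−3.85) ≈ 8.7258·Δt.
So d_A = 219.75, d_B = 157.14, d_C = 223.44 km.
Circle about each station: (x + 31.2)² + (y − 46.9)² = 219.75²; (x + 25.7)² + (y + 183.0)² = 157.14²; (x − 145.0)² + (y − 105.7)² = 223.44².
Subtracting the A equation from the B and C equations removes the quadratic terms:
11.0 x − 459.8 y = 54573.52
352.4 x + 117.6 y = 27389.07
Solving the 2×2 system: x ≈ 116.4, y ≈ -115.9 km.

(116.4, -115.9)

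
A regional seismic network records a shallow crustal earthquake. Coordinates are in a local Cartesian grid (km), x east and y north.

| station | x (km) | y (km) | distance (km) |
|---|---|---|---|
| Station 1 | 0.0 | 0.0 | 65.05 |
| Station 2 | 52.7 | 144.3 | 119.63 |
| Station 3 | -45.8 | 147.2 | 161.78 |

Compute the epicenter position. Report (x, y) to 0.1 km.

x ≈ 60.1 km, y ≈ 24.9 km

Circle about each station: x² + y² = 65.05²; (x − 52.7)² + (y − 144.3)² = 119.63²; (x + 45.8)² + (y − 147.2)² = 161.78².
Subtracting pairs of circle equations eliminates x²+y² and gives linear equations (the radical axes):
105.4 x + 288.6 y = 13519.95
-91.6 x + 294.4 y = 1824.21
Solving the 2×2 system: x ≈ 60.1, y ≈ 24.9 km.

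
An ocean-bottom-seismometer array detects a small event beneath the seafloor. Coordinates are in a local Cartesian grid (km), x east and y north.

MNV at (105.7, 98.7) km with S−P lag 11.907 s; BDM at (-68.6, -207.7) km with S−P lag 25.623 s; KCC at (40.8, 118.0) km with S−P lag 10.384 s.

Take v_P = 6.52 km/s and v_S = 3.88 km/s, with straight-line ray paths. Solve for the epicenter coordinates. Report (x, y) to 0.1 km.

Distance from S−P lag: d = Δt · v_P v_S / (v_P − v_S) = Δt · (6.52·3.88)/(6.52−3.88) ≈ 9.5824·Δt.
So d_MNV = 114.10, d_BDM = 245.53, d_KCC = 99.50 km.
Circle about each station: (x − 105.7)² + (y − 98.7)² = 114.10²; (x + 68.6)² + (y + 207.7)² = 245.53²; (x − 40.8)² + (y − 118.0)² = 99.50².
Subtracting pairs of circle equations eliminates x²+y² and gives linear equations (the radical axes):
-348.6 x − 612.8 y = -20335.10
-129.8 x + 38.6 y = -2206.98
Solving the 2×2 system: x ≈ 23.0, y ≈ 20.1 km.
Check against MNV (with the unrounded x, y): √((x − 105.7)²+(y − 98.7)²) = 114.10 ≈ 114.10 km. ✓

(23.0, 20.1)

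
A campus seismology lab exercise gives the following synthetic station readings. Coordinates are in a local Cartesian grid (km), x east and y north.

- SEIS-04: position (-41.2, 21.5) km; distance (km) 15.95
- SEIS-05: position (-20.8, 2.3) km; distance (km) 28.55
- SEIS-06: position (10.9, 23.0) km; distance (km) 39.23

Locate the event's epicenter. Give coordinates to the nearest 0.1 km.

x ≈ -27.7 km, y ≈ 30.0 km

Circle about each station: (x + 41.2)² + (y − 21.5)² = 15.95²; (x + 20.8)² + (y − 2.3)² = 28.55²; (x − 10.9)² + (y − 23.0)² = 39.23².
Subtracting the SEIS-04 equation from the SEIS-05 and SEIS-06 equations removes the quadratic terms:
40.8 x − 38.4 y = -2282.46
104.2 x + 3.0 y = -2796.47
Solving the 2×2 system: x ≈ -27.7, y ≈ 30.0 km.
Check against SEIS-04 (with the unrounded x, y): √((x + 41.2)²+(y − 21.5)²) = 15.96 ≈ 15.95 km. ✓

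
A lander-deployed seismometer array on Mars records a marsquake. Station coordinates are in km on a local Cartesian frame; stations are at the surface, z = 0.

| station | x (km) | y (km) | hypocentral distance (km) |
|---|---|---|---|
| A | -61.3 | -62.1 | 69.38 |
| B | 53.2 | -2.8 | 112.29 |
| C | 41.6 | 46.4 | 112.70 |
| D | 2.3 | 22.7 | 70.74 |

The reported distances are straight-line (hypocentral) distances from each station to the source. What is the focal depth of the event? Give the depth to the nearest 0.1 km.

depth ≈ 35.3 km

Each station gives a sphere (x−x_i)² + (y−y_i)² + z² = d_i² (stations at z=0).
Subtracting the A sphere from B and C: z² cancels, leaving linear equations in x and y:
229.0 x + 118.6 y = -12571.48
205.8 x + 217.0 y = -11618.29
Solving: x ≈ -53.394, y ≈ -2.902 km (keep extra digits for the depth step; rounded: -53.4, -2.9).
Then from the A sphere: z² = 69.38² − (x + 61.3)² − (y + 62.1)² with x = -53.394, y = -2.902, so z ≈ 35.308 ≈ 35.3 km.
Check against D (with the unrounded solution): distance 70.74 ≈ 70.74 km. ✓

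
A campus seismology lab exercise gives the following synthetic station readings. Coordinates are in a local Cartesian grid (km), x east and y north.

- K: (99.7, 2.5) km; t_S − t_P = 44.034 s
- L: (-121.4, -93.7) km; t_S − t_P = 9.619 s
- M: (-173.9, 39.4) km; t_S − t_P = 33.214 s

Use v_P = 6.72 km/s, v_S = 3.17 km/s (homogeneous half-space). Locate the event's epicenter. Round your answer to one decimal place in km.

(-115.3, -151.1)

Distance from S−P lag: d = Δt · v_P v_S / (v_P − v_S) = Δt · (6.72·3.17)/(6.72−3.17) ≈ 6.0007·Δt.
So d_K = 264.23, d_L = 57.72, d_M = 199.31 km.
Circle about each station: (x − 99.7)² + (y − 2.5)² = 264.23²; (x + 121.4)² + (y + 93.7)² = 57.72²; (x + 173.9)² + (y − 39.4)² = 199.31².
Subtracting the K equation from the L and M equations removes the quadratic terms:
-442.2 x − 192.4 y = 80057.20
-547.2 x + 73.8 y = 51940.25
Solving the 2×2 system: x ≈ -115.3, y ≈ -151.1 km.
Check against K (with the unrounded x, y): √((x − 99.7)²+(y − 2.5)²) = 264.23 ≈ 264.23 km. ✓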